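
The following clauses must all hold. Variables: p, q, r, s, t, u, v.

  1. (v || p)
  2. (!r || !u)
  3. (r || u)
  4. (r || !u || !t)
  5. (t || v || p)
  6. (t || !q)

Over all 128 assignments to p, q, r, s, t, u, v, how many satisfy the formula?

Case analysis on r and t:
  r=T, t=T: q, s free; 3 ways for (p,u,v) × 2^2 = 12.
  r=T, t=F: s free; 3 ways for (p,q,u,v) × 2^1 = 6.
  r=F, t=T: a clause becomes empty — 0.
  r=F, t=F: s free; 3 ways for (p,q,u,v) × 2^1 = 6.
Total: 12 + 6 + 0 + 6 = 24.

24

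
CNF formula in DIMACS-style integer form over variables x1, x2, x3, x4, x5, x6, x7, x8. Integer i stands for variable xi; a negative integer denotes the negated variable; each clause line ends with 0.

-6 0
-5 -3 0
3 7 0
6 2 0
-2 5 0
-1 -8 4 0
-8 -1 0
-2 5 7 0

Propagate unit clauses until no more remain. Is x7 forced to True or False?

True

(~x6) is a unit clause: x6 = False.
From (x6 \/ x2) and x6 = False: x2 = True.
(x5 \/ ~x2): since x2 = True, the clause reduces to (x5). x5 = True.
(~x5 \/ ~x3) with x5 = True leaves only ~x3, so x3 = False.
From (x7 \/ x3) and x3 = False: x7 = True.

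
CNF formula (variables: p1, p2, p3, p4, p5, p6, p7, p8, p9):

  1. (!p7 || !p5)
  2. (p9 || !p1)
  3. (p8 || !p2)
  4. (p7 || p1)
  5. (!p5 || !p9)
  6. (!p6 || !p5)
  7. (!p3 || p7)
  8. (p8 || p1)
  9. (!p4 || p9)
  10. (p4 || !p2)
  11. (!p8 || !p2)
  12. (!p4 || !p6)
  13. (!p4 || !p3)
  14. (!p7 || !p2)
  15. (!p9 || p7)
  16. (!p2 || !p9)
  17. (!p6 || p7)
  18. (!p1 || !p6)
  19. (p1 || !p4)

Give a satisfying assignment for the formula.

p2 occurs only negated in the remaining clauses — set p2 = False.
Pure literal: p5 appears only negated; assign p5 = False.
Branch on p1: take p1 = True.
  then p9 is forced to True.
  then p7 is forced to True.
  then p6 is forced to False.
Try p3 = True.
  then p4 is forced to False.
p8 is now unconstrained; take p8 = False.
Every clause has at least one true literal under this assignment.

p1=True, p2=False, p3=True, p4=False, p5=False, p6=False, p7=True, p8=False, p9=True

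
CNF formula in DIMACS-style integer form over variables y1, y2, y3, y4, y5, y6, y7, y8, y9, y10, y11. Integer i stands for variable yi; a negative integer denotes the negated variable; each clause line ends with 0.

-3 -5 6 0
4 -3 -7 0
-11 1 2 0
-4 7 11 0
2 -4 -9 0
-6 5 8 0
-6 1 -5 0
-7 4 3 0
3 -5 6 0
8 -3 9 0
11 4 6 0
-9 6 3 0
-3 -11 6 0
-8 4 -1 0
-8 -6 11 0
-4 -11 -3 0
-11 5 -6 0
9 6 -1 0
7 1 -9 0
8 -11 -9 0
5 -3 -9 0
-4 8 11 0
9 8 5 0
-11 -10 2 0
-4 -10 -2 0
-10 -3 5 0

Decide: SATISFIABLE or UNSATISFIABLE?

SATISFIABLE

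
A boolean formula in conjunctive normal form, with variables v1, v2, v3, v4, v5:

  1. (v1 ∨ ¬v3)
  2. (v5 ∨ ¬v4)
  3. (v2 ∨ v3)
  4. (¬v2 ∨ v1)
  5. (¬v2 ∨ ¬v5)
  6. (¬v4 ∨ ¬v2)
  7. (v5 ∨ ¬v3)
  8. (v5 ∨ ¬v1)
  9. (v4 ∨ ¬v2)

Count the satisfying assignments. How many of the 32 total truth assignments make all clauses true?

2

Satisfying assignments:
  v1=1 v2=0 v3=1 v4=0 v5=1
  v1=1 v2=0 v3=1 v4=1 v5=1
Count: 2.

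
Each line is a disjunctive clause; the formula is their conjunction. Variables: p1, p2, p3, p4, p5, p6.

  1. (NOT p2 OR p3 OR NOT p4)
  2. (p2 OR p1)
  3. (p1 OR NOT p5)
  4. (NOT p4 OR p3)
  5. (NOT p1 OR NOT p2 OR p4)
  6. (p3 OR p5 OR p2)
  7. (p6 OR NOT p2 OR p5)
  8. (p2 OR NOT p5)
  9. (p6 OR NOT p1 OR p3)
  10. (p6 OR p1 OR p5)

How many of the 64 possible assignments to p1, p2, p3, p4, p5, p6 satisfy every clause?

10

Case analysis on p2 and p1:
  p2=1, p1=1: remaining (p3,p4,p5,p6) ∈ {(1,1,0,1); (1,1,1,0); (1,1,1,1)} — 3.
  p2=1, p1=0: remaining (p3,p4,p5,p6) ∈ {(0,0,0,1); (1,0,0,1); (1,1,0,1)} — 3.
  p2=0, p1=1: remaining (p3,p4,p5,p6) ∈ {(1,0,0,0); (1,0,0,1); (1,1,0,0); (1,1,0,1)} — 4.
  p2=0, p1=0: a clause becomes empty — 0.
Total: 3 + 3 + 4 + 0 = 10.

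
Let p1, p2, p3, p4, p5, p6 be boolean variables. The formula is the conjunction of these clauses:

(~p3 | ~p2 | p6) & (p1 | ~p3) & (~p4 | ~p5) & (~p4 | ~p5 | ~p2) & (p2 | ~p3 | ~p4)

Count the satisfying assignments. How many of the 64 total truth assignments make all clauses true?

31

Split on p2, then p3.
  p2=1, p3=1: remaining (p1,p4,p5,p6) ∈ {(1,0,0,1); (1,0,1,1); (1,1,0,1)} — 3.
  p2=1, p3=0: p1, p6 free; 3 ways for (p4,p5) × 2^2 = 12.
  p2=0, p3=1: remaining (p1,p4,p5,p6) ∈ {(1,0,0,0); (1,0,0,1); (1,0,1,0); (1,0,1,1)} — 4.
  p2=0, p3=0: p1, p6 free; 3 ways for (p4,p5) × 2^2 = 12.
Total: 3 + 12 + 4 + 12 = 31.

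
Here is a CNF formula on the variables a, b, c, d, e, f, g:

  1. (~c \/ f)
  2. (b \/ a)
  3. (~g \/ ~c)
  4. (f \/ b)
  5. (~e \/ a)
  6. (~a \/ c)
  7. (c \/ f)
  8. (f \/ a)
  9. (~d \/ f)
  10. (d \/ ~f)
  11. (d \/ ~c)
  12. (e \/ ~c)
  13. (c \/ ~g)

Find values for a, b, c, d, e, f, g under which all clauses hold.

a=True  b=False  c=True  d=True  e=True  f=True  g=False

Pure literal: g appears only negated; assign g = False.
Set a = True and propagate.
  then c is forced to True.
  then f is forced to True.
  then d is forced to True.
  then e is forced to True.
b is now unconstrained; take b = False.
Every clause has at least one true literal under this assignment.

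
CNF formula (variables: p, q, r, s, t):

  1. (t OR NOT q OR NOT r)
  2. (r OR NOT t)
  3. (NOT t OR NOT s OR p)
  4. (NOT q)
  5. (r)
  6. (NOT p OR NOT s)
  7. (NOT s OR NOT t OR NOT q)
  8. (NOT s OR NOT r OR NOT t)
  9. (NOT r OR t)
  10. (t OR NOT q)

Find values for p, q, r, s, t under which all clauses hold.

(NOT q) is a unit clause, so q = False.
Unit propagation: (r) forces r = True.
(t) is a unit clause, so t = True.
Unit propagation: (NOT s) forces s = False.
p is now unconstrained; take p = False.
Check each clause:
  1. (NOT r OR NOT q OR t) — t is true.
  2. (NOT t OR r) — r is true.
  3. (NOT t OR p OR NOT s) — NOT s is true.
  4. (NOT q) — NOT q is true.
  5. (r) — r is true.
  6. (NOT s OR NOT p) — NOT s is true.
  7. (NOT s OR NOT t OR NOT q) — NOT s is true.
  8. (NOT t OR NOT r OR NOT s) — NOT s is true.
  9. (t OR NOT r) — t is true.
  10. (NOT q OR t) — t is true.

p=False  q=False  r=True  s=False  t=True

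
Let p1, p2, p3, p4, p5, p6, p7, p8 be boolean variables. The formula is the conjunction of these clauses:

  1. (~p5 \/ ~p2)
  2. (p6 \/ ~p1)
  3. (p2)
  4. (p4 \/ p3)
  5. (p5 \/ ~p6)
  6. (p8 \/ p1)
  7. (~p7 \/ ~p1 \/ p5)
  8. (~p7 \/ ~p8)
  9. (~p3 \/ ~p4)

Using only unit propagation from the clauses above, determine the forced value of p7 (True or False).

(p2) stands alone — p2 = True.
In (~p2 \/ ~p5), ~p2 is now false; ~p5 must hold, so p5 = False.
(p5 \/ ~p6): since p5 = False, the clause reduces to (~p6). p6 = False.
(p6 \/ ~p1): since p6 = False, the clause reduces to (~p1). p1 = False.
(p1 \/ p8): since p1 = False, the clause reduces to (p8). p8 = True.
(~p8 \/ ~p7) with p8 = True leaves only ~p7, so p7 = False.

False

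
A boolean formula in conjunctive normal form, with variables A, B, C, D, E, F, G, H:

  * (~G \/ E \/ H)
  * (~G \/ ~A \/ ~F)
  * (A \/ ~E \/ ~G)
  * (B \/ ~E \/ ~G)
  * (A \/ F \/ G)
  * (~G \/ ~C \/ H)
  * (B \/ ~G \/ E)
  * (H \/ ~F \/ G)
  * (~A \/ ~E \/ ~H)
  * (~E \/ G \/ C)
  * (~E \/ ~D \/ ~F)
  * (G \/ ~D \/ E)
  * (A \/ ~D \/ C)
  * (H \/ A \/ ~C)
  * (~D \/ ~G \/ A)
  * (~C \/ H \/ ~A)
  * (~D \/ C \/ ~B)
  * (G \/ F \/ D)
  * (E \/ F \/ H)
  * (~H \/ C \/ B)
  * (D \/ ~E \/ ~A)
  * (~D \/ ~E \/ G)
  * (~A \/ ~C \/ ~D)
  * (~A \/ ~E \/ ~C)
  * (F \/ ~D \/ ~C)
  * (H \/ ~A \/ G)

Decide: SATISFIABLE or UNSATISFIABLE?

SATISFIABLE

Branch on A: take A = False.
For the remaining variables, B = True, C = True, D = False, E = False, F = True, G = True, H = True works.
So A=False, B=True, C=True, D=False, E=False, F=True, G=True, H=True is a satisfying assignment.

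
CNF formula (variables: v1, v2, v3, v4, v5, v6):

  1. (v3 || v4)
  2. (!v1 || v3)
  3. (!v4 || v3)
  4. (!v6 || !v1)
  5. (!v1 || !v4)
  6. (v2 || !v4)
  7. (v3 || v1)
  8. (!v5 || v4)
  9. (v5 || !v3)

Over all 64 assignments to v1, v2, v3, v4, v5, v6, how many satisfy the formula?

Satisfying assignments:
  v1=F v2=T v3=T v4=T v5=T v6=F
  v1=F v2=T v3=T v4=T v5=T v6=T
Count: 2.

2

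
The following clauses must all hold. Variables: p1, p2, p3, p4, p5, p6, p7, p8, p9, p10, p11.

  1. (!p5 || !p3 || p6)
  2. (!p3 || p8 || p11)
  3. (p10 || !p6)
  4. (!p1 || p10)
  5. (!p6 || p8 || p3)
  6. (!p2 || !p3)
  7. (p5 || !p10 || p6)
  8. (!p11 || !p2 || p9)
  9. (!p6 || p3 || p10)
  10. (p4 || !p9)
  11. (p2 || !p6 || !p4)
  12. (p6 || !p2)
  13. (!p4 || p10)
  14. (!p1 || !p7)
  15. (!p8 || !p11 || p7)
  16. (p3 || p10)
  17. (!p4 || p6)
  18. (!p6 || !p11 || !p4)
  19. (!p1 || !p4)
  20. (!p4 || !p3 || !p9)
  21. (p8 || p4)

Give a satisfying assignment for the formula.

p1=False, p2=True, p3=False, p4=True, p5=True, p6=True, p7=True, p8=True, p9=False, p10=True, p11=False

p1 occurs only negated in the remaining clauses — set p1 = False.
Set p2 = True and propagate.
  then p3 is forced to False.
  then p6 is forced to True.
  then p10 is forced to True.
  then p8 is forced to True.
Try p4 = True.
  then p11 is forced to False.
p5, p7, p9 are now unconstrained; take p5 = True, p7 = True, p9 = False.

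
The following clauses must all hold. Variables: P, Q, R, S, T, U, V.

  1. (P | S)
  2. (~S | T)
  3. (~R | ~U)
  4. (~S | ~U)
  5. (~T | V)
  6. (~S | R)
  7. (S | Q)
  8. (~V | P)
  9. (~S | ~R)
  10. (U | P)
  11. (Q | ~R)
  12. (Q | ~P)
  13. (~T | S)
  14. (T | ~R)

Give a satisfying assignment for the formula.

P=T, Q=T, R=F, S=F, T=F, U=T, V=F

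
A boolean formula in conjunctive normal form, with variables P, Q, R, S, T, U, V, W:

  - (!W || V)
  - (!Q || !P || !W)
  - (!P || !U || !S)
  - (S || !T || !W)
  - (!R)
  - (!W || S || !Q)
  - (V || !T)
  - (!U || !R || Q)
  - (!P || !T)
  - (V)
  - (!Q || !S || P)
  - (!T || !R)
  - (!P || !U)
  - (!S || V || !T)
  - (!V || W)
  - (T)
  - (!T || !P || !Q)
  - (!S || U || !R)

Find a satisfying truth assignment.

P=F  Q=F  R=F  S=T  T=T  U=T  V=T  W=T

Check each clause:
  1. (!W || V) — V is true.
  2. (!Q || !P || !W) — !P is true.
  3. (!S || !U || !P) — !P is true.
  4. (!W || S || !T) — S is true.
  5. (!R) — !R is true.
  6. (S || !Q || !W) — S is true.
  7. (!T || V) — V is true.
  8. (!U || Q || !R) — !R is true.
  9. (!P || !T) — !P is true.
  10. (V) — V is true.
  11. (P || !S || !Q) — !Q is true.
  12. (!T || !R) — !R is true.
  13. (!U || !P) — !P is true.
  14. (V || !S || !T) — V is true.
  15. (W || !V) — W is true.
  16. (T) — T is true.
  17. (!Q || !P || !T) — !P is true.
  18. (!R || U || !S) — !R is true.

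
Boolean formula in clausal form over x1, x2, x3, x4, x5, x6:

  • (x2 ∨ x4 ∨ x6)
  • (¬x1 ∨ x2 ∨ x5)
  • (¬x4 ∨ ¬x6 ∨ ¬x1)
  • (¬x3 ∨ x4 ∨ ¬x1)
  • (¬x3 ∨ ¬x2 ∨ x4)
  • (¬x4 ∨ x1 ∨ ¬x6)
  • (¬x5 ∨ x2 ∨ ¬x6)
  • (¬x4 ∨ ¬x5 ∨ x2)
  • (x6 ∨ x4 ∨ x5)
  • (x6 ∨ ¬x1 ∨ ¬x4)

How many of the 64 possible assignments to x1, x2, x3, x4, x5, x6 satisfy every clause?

14

Split on x4, then x6.
  x4=T, x6=T: a clause becomes empty — 0.
  x4=T, x6=F: x3 free; 3 ways for (x1,x2,x5) × 2^1 = 6.
  x4=F, x6=T: 6 of the 16 assignments to (x1,x2,x3,x5) work.
  x4=F, x6=F: remaining (x1,x2,x3,x5) ∈ {(F,T,F,T); (T,T,F,T)} — 2.
Total: 0 + 6 + 6 + 2 = 14.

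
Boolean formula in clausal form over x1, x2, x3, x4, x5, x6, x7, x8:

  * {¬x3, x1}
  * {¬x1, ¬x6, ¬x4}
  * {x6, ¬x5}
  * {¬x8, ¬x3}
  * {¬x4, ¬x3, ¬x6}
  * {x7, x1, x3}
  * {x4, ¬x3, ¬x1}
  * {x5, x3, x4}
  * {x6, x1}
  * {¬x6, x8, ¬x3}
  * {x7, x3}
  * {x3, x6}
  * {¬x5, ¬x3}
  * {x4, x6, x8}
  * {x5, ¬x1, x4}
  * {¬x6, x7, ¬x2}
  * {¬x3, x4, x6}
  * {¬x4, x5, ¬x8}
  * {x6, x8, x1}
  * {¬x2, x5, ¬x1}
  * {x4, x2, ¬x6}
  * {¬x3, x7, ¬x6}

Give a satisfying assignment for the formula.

x1=False, x2=True, x3=False, x4=True, x5=False, x6=True, x7=True, x8=False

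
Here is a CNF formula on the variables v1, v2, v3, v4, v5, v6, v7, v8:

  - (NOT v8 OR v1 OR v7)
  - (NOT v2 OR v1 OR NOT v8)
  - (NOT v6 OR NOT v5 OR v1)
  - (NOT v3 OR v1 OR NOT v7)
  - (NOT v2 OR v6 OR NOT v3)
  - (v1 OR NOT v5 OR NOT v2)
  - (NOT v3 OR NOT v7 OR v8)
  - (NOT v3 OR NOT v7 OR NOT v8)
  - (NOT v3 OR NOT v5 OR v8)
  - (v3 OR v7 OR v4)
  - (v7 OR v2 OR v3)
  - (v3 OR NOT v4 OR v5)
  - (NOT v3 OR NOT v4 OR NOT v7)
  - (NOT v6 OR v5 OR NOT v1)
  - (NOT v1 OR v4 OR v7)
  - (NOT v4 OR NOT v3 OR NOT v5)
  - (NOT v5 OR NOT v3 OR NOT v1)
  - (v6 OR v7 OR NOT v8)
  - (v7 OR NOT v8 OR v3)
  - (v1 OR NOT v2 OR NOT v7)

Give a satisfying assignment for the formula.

Try v1 = False.
For the remaining variables, v2 = False, v3 = False, v4 = True, v5 = True, v6 = False, v7 = True, v8 = False works.
Check each clause:
  1. (v1 OR NOT v8 OR v7) — NOT v8 is true.
  2. (NOT v8 OR NOT v2 OR v1) — NOT v8 is true.
  3. (NOT v6 OR NOT v5 OR v1) — NOT v6 is true.
  4. (NOT v3 OR v1 OR NOT v7) — NOT v3 is true.
  5. (NOT v2 OR NOT v3 OR v6) — NOT v3 is true.
  6. (NOT v2 OR NOT v5 OR v1) — NOT v2 is true.
  7. (v8 OR NOT v3 OR NOT v7) — NOT v3 is true.
  8. (NOT v8 OR NOT v7 OR NOT v3) — NOT v8 is true.
  9. (v8 OR NOT v5 OR NOT v3) — NOT v3 is true.
  10. (v3 OR v7 OR v4) — v4 is true.
  11. (v3 OR v2 OR v7) — v7 is true.
  12. (v5 OR v3 OR NOT v4) — v5 is true.
  13. (NOT v3 OR NOT v7 OR NOT v4) — NOT v3 is true.
  14. (NOT v6 OR v5 OR NOT v1) — NOT v6 is true.
  15. (v4 OR NOT v1 OR v7) — v4 is true.
  16. (NOT v4 OR NOT v3 OR NOT v5) — NOT v3 is true.
  17. (NOT v5 OR NOT v3 OR NOT v1) — NOT v3 is true.
  18. (v7 OR NOT v8 OR v6) — NOT v8 is true.
  19. (v7 OR NOT v8 OR v3) — NOT v8 is true.
  20. (NOT v7 OR NOT v2 OR v1) — NOT v2 is true.

v1=F, v2=F, v3=F, v4=T, v5=T, v6=F, v7=T, v8=F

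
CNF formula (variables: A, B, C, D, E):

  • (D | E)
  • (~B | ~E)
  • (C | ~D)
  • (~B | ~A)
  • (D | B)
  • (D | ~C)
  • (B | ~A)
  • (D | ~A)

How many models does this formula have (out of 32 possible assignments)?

The models are:
  A=F B=F C=T D=T E=F
  A=F B=F C=T D=T E=T
  A=F B=T C=T D=T E=F
That's 3 in total.

3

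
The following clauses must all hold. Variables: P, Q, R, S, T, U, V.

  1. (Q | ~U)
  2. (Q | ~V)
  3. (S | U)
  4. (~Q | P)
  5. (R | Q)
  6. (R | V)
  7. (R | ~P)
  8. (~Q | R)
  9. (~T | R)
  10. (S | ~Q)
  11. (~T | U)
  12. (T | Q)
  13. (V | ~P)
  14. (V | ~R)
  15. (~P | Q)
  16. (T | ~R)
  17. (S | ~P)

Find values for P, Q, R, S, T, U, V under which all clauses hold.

P = True, Q = True, R = True, S = True, T = True, U = True, V = True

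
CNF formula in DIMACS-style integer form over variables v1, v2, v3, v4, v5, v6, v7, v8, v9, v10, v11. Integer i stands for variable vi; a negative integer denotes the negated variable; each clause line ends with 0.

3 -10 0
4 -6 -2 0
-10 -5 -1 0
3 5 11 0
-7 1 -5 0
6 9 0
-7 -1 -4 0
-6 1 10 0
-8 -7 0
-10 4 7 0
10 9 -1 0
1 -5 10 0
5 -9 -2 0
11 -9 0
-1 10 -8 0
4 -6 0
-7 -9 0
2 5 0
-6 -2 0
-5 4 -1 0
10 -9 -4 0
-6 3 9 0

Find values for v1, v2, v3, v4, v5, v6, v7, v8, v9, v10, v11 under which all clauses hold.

v1=F, v2=F, v3=T, v4=T, v5=T, v6=T, v7=F, v8=F, v9=T, v10=T, v11=T

v3 occurs only positively in the remaining clauses — set v3 = True.
Pure literal: v8 appears only negated; assign v8 = False.
Branch on v1: take v1 = False.
The remaining clauses are satisfied by v2 = False, v4 = True, v5 = True, v6 = True, v7 = False, v9 = True, v10 = True, v11 = True.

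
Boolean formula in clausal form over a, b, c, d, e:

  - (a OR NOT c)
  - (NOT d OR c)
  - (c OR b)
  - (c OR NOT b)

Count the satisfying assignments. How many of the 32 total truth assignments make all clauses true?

Case analysis on c and b:
  c=1, b=1: remaining (a,d,e) ∈ {(1,0,0); (1,0,1); (1,1,0); (1,1,1)} — 4.
  c=1, b=0: remaining (a,d,e) ∈ {(1,0,0); (1,0,1); (1,1,0); (1,1,1)} — 4.
  c=0, b=1: a clause becomes empty — 0.
  c=0, b=0: a clause becomes empty — 0.
Total: 4 + 4 + 0 + 0 = 8.

8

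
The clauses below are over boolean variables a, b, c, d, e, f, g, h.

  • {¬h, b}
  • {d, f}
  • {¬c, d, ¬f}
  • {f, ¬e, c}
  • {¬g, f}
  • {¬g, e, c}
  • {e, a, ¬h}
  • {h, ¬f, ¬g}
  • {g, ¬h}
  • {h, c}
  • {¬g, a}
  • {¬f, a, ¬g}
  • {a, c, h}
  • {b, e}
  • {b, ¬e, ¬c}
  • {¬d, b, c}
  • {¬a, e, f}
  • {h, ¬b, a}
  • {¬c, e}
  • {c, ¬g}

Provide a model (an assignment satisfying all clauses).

a=1, b=1, c=1, d=1, e=1, f=0, g=0, h=0

Branch on a: take a = True.
The remaining clauses are satisfied by b = True, c = True, d = True, e = True, f = False, g = False, h = False.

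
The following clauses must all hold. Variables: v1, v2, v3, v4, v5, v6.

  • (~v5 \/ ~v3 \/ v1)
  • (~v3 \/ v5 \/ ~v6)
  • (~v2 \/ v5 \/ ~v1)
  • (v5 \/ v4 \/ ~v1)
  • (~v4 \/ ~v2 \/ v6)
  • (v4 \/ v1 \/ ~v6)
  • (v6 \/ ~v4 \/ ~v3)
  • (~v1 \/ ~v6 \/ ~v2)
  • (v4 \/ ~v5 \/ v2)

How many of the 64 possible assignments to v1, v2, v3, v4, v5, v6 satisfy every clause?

Split on v1, then v4.
  v1=T, v4=T: 5 of the 16 assignments to (v2,v3,v5,v6) work.
  v1=T, v4=F: remaining (v2,v3,v5,v6) ∈ {(T,F,T,F); (T,T,T,F)} — 2.
  v1=F, v4=T: v5 free; 3 ways for (v2,v3,v6) × 2^1 = 6.
  v1=F, v4=F: 5 of the 16 assignments to (v2,v3,v5,v6) work.
Total: 5 + 2 + 6 + 5 = 18.

18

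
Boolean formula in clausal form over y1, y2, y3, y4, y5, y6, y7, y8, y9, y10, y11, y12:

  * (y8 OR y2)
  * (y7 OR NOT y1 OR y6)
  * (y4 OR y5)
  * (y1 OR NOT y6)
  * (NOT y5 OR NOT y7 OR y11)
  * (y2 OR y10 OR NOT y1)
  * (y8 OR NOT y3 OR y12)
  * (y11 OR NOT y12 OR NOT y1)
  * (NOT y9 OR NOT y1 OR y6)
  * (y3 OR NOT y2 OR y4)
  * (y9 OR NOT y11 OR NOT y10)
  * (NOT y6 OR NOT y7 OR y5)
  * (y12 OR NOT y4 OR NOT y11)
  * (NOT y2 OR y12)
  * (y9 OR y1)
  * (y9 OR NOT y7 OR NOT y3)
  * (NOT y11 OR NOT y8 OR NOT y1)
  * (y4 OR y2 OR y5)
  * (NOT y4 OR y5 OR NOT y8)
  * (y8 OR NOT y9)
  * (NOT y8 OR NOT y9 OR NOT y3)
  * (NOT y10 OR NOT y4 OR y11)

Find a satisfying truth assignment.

Try y1 = False.
  then y6 is forced to False.
  then y9 is forced to True.
  then y8 is forced to True.
  then y3 is forced to False.
For the remaining variables, y2 = False, y4 = False, y5 = True, y7 = False, y10 = True, y11 = False, y12 = True works.

y1 = 0, y2 = 0, y3 = 0, y4 = 0, y5 = 1, y6 = 0, y7 = 0, y8 = 1, y9 = 1, y10 = 1, y11 = 0, y12 = 1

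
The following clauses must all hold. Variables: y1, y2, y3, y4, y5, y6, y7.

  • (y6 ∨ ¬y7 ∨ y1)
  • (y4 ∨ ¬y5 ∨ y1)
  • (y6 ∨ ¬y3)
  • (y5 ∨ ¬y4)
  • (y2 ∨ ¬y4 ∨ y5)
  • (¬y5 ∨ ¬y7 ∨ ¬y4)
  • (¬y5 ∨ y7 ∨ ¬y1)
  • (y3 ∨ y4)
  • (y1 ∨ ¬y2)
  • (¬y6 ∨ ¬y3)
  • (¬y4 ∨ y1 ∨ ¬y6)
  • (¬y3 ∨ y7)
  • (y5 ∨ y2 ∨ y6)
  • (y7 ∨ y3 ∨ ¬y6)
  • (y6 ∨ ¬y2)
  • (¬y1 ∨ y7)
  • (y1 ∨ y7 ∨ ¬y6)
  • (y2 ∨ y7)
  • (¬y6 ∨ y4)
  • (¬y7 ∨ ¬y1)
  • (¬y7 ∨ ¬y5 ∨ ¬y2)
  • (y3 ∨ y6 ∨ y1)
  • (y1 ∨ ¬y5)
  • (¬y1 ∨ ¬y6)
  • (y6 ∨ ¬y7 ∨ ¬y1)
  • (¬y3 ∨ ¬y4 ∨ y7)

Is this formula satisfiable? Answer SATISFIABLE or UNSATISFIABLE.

y1 = True:
  propagation gives y7=True; an empty clause results — contradiction.
y1 = False:
  propagation gives y2=False, y7=True, y6=True, y3=False; an empty clause results — contradiction.
Every branch closes, so no satisfying assignment exists.

UNSATISFIABLE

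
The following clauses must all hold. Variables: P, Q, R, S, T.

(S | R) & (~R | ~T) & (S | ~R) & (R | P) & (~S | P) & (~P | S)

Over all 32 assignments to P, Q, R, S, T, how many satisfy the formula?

6

Satisfying assignments:
  P=T Q=F R=F S=T T=F
  P=T Q=F R=F S=T T=T
  P=T Q=F R=T S=T T=F
  P=T Q=T R=F S=T T=F
  P=T Q=T R=F S=T T=T
  P=T Q=T R=T S=T T=F
Count: 6.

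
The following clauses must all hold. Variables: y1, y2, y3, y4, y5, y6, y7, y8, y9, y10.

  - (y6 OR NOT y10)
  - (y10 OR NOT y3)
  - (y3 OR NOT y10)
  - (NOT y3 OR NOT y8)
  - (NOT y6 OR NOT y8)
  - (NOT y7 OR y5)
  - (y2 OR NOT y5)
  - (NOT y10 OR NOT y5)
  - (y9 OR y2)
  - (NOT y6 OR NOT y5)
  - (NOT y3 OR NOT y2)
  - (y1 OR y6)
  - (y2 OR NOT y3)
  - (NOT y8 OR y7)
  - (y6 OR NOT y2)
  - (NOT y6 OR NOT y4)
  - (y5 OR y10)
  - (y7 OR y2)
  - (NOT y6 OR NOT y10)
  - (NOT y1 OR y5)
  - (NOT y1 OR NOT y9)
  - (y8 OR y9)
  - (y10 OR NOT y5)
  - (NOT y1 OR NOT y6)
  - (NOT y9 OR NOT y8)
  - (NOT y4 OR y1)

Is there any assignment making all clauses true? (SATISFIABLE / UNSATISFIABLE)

UNSATISFIABLE

y6 = True:
  propagation gives y8=False, y5=False, y7=False, y4=False; an empty clause results — contradiction.
y6 = False:
  propagation gives y10=False, y3=False, y1=True, y2=False; an empty clause results — contradiction.
Every branch closes, so no satisfying assignment exists.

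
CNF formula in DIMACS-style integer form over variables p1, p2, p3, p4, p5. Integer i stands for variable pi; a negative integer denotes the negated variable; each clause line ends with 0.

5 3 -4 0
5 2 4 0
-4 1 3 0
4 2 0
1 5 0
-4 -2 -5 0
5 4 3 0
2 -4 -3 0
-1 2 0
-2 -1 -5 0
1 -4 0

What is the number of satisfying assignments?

4

The models are:
  p1=F p2=T p3=F p4=F p5=T
  p1=F p2=T p3=T p4=F p5=T
  p1=T p2=T p3=T p4=F p5=F
  p1=T p2=T p3=T p4=T p5=F
That's 4 in total.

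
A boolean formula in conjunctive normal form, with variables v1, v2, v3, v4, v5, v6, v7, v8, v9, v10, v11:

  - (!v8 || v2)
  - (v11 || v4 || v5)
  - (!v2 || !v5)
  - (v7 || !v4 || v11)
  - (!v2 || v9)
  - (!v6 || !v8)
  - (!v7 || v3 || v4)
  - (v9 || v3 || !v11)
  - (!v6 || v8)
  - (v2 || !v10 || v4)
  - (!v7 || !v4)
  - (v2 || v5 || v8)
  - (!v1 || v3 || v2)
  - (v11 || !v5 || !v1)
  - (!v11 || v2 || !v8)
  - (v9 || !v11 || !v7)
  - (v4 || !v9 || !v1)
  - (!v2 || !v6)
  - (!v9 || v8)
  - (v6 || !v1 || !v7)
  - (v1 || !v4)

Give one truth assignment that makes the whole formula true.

Pure literal: v3 appears only positively; assign v3 = True.
Pure literal: v10 appears only negated; assign v10 = False.
Branch on v1: take v1 = False.
  then v4 is forced to False.
Set v2 = False and propagate.
  then v8 is forced to False.
  then v6 is forced to False.
  then v5 is forced to True.
  then v9 is forced to False.
The remaining clauses are satisfied by v7 = True, v11 = False.

v1=False  v2=False  v3=True  v4=False  v5=True  v6=False  v7=True  v8=False  v9=False  v10=False  v11=False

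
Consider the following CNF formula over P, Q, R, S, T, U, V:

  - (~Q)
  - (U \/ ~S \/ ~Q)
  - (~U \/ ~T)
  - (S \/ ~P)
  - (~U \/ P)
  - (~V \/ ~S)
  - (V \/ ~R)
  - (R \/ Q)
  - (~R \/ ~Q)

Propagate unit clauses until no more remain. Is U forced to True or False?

(~Q) is a unit clause: Q = False.
From (Q \/ R) and Q = False: R = True.
(V \/ ~R): since R = True, the clause reduces to (V). V = True.
(~V \/ ~S): since V = True, the clause reduces to (~S). S = False.
(~P \/ S) with S = False leaves only ~P, so P = False.
(P \/ ~U): since P = False, the clause reduces to (~U). U = False.

False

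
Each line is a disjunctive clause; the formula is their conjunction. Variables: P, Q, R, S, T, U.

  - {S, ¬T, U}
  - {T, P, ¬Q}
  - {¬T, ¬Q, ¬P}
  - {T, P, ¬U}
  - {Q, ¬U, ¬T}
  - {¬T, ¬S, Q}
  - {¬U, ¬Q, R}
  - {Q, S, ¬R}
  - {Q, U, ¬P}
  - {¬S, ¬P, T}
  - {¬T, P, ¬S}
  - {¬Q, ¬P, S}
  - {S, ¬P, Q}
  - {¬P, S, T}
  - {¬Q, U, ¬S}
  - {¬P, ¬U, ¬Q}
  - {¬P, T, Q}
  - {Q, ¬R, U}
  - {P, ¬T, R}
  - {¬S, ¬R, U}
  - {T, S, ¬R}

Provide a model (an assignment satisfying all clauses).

Set P = False and propagate.
Set Q = True and propagate.
  then T is forced to True.
  then S is forced to False.
  then U is forced to True.
  then R is forced to True.

P=False, Q=True, R=True, S=False, T=True, U=True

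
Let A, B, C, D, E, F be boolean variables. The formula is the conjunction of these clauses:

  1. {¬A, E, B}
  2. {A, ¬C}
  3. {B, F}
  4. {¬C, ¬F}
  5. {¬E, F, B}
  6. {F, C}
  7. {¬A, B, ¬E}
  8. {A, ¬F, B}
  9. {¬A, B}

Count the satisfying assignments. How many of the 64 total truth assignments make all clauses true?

12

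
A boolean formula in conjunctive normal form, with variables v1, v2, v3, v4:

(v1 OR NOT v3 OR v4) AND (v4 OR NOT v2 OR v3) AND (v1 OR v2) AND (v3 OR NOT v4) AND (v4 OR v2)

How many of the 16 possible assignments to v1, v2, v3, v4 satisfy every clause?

The models are:
  v1=F v2=T v3=T v4=T
  v1=T v2=F v3=T v4=T
  v1=T v2=T v3=T v4=F
  v1=T v2=T v3=T v4=T
That's 4 in total.

4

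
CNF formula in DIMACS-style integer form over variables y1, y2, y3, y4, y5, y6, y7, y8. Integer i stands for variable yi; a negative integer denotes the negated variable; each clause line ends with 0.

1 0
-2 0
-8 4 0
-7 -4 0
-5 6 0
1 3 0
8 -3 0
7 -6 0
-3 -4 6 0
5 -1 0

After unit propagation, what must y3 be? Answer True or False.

False

(y1) is a unit clause: y1 = True.
(!y2) is a unit clause: y2 = False.
From (!y1 || y5) and y1 = True: y5 = True.
(!y5 || y6) with y5 = True leaves only y6, so y6 = True.
From (y7 || !y6) and y6 = True: y7 = True.
(!y7 || !y4) with y7 = True leaves only !y4, so y4 = False.
In (y4 || !y8), y4 is now false; !y8 must hold, so y8 = False.
(y8 || !y3): since y8 = False, the clause reduces to (!y3). y3 = False.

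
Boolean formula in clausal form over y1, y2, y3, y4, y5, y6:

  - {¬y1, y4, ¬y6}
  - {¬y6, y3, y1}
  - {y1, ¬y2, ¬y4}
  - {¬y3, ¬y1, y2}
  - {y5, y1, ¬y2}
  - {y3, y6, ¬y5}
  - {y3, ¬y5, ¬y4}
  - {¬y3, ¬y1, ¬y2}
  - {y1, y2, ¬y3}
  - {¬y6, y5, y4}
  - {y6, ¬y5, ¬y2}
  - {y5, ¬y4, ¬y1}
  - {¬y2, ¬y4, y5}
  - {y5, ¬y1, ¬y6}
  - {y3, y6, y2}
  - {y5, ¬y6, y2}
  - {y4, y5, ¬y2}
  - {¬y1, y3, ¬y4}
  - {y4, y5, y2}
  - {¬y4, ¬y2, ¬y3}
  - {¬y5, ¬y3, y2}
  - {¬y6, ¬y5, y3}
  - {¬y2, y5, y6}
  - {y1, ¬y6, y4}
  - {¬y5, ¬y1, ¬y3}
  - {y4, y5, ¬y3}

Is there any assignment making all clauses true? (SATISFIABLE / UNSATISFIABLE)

y5 = True:
  y3 = True:
    propagation gives y2=True, y1=False, y4=False, y6=True; an empty clause results — contradiction.
  y3 = False:
    propagation gives y6=True; an empty clause results — contradiction.
y5 = False:
  y2 = True:
    propagation gives y1=True, y3=False, y4=False; an empty clause results — contradiction.
  y2 = False:
    propagation gives y6=False, y3=True, y1=False; an empty clause results — contradiction.
Every branch closes, so no satisfying assignment exists.

UNSATISFIABLE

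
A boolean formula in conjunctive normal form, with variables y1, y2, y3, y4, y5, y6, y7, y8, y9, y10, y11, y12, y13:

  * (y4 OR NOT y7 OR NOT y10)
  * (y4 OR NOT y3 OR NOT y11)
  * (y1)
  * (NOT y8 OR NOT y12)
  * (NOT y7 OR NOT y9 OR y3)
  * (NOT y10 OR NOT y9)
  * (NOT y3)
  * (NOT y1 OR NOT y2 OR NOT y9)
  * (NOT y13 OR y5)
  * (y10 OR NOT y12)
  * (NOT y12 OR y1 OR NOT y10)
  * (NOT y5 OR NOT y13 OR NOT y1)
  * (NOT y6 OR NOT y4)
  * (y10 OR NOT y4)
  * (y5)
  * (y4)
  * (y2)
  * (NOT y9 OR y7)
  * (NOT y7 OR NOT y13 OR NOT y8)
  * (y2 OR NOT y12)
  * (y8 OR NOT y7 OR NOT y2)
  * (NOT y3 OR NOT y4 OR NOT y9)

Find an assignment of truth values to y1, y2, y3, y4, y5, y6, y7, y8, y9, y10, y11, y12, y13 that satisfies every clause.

(y1) is a unit clause, so y1 = True.
(NOT y3) is a unit clause, so y3 = False.
(y5) is a unit clause, so y5 = True.
Unit propagation: (NOT y13) forces y13 = False.
The clause (y4) is unit: y4 must be True.
Unit propagation: (NOT y6) forces y6 = False.
(y10) is a unit clause, so y10 = True.
Unit propagation: (NOT y9) forces y9 = False.
(y2) is a unit clause, so y2 = True.
y7 occurs only negated in the remaining clauses — set y7 = False.
Pure literal: y12 appears only negated; assign y12 = False.
y8, y11 are now unconstrained; take y8 = False, y11 = True.

y1 = 1, y2 = 1, y3 = 0, y4 = 1, y5 = 1, y6 = 0, y7 = 0, y8 = 0, y9 = 0, y10 = 1, y11 = 1, y12 = 0, y13 = 0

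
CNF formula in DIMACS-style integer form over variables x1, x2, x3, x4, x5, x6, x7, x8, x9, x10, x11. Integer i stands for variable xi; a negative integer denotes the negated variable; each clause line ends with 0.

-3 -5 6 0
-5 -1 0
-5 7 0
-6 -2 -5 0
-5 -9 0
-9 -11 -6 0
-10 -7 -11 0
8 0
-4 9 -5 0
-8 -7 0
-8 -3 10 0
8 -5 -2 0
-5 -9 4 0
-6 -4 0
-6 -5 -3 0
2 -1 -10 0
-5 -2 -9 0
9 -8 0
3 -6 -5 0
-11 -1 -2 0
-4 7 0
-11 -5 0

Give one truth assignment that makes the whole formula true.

Unit propagation: (x8) forces x8 = True.
Unit propagation: (NOT x7) forces x7 = False.
Unit propagation: (NOT x5) forces x5 = False.
The clause (x9) is unit: x9 must be True.
(NOT x4) is a unit clause, so x4 = False.
Pure literal: x1 appears only negated; assign x1 = False.
x6 occurs only negated in the remaining clauses — set x6 = False.
Branch on x3: take x3 = True.
  then x10 is forced to True.
x2, x11 are now unconstrained; take x2 = True, x11 = False.

x1=False, x2=True, x3=True, x4=False, x5=False, x6=False, x7=False, x8=True, x9=True, x10=True, x11=False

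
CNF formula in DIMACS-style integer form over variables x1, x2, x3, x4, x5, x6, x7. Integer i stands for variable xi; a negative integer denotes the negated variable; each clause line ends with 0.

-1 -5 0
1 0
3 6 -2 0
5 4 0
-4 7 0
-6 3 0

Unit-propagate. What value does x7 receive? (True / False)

True

(x1) stands alone — x1 = True.
(!x5 || !x1): since x1 = True, the clause reduces to (!x5). x5 = False.
In (x5 || x4), x5 is now false; x4 must hold, so x4 = True.
(x7 || !x4) with x4 = True leaves only x7, so x7 = True.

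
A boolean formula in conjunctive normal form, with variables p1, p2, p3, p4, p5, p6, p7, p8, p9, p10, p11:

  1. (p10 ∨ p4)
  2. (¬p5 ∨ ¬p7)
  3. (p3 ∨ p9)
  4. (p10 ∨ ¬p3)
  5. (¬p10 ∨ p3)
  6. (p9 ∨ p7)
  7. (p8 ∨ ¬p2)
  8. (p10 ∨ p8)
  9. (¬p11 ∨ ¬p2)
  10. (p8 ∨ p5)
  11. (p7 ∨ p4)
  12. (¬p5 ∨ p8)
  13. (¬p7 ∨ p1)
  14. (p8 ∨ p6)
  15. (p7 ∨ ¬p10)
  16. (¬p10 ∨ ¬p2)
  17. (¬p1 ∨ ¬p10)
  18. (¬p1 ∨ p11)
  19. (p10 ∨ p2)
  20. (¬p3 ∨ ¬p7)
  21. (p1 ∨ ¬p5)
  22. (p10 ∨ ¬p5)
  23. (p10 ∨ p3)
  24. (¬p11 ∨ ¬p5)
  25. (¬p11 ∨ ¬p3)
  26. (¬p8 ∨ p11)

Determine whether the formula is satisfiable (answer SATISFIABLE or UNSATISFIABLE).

p10 = True:
  propagation gives p3=True, p7=True; an empty clause results — contradiction.
p10 = False:
  propagation gives p4=True, p3=False; an empty clause results — contradiction.
Every branch closes, so no satisfying assignment exists.

UNSATISFIABLE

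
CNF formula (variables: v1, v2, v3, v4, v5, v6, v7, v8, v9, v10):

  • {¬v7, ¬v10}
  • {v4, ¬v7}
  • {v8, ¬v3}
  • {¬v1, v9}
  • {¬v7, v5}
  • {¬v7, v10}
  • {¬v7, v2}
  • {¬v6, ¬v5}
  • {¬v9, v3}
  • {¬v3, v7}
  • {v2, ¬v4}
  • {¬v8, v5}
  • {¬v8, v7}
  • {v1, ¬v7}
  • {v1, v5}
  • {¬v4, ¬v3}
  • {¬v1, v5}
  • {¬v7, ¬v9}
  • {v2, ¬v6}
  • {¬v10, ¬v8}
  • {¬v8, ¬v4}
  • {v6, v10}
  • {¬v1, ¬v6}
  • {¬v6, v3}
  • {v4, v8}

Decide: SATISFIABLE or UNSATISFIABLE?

v2 occurs only positively in the remaining clauses — set v2 = True.
Set v1 = False and propagate.
  then v7 is forced to False.
  then v3 is forced to False.
  then v9 is forced to False.
  then v8 is forced to False.
  then v5 is forced to True.
  then v6 is forced to False.
  then v10 is forced to True.
  then v4 is forced to True.
So v1 = F  v2 = T  v3 = F  v4 = T  v5 = T  v6 = F  v7 = F  v8 = F  v9 = F  v10 = T is a satisfying assignment.

SATISFIABLE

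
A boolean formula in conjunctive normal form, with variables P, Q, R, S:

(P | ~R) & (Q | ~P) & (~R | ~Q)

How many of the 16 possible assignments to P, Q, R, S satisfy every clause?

6

The models are:
  P=F Q=F R=F S=F
  P=F Q=F R=F S=T
  P=F Q=T R=F S=F
  P=F Q=T R=F S=T
  P=T Q=T R=F S=F
  P=T Q=T R=F S=T
That's 6 in total.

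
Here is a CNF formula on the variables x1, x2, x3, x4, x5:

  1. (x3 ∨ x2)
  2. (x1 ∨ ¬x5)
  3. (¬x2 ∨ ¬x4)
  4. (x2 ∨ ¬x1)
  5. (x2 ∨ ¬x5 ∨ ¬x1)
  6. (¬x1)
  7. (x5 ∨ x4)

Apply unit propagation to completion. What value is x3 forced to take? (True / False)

(¬x1) stands alone — x1 = False.
From (x1 ∨ ¬x5) and x1 = False: x5 = False.
(x4 ∨ x5) with x5 = False leaves only x4, so x4 = True.
From (¬x4 ∨ ¬x2) and x4 = True: x2 = False.
In (x2 ∨ x3), x2 is now false; x3 must hold, so x3 = True.

True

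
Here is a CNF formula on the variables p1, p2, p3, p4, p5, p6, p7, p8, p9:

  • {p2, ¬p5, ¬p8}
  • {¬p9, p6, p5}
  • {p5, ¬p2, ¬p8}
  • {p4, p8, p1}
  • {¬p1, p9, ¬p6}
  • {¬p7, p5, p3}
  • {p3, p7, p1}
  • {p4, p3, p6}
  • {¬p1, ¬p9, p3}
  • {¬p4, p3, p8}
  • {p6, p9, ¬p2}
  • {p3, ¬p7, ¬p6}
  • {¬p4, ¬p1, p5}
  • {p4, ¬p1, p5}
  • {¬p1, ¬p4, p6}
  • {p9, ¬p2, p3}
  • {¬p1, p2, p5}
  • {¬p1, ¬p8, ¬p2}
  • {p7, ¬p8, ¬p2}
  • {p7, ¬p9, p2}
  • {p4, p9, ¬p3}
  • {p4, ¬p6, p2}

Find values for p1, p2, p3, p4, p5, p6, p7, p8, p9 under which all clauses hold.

Set p1 = False and propagate.
Branch on p2: take p2 = True.
For the remaining variables, p3 = True, p4 = True, p5 = False, p6 = True, p7 = True, p8 = False, p9 = True works.

p1=F, p2=T, p3=T, p4=T, p5=F, p6=T, p7=T, p8=F, p9=T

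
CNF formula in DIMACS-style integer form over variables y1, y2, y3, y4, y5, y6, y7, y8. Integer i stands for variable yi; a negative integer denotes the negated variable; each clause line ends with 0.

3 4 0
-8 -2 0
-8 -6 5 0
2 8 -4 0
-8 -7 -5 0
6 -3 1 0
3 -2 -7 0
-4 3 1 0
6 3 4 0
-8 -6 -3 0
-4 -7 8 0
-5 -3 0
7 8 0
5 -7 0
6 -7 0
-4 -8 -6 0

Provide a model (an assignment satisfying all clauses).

y1 = 1, y2 = 0, y3 = 0, y4 = 1, y5 = 1, y6 = 0, y7 = 0, y8 = 1

Pure literal: y1 appears only positively; assign y1 = True.
Set y2 = False and propagate.
Branch on y3: take y3 = False.
  then y4 is forced to True.
  then y8 is forced to True.
  then y6 is forced to False.
  then y7 is forced to False.
y5 is now unconstrained; take y5 = True.
Check each clause:
  1. (y3 \/ y4) — y4 is true.
  2. (~y2 \/ ~y8) — ~y2 is true.
  3. (y5 \/ ~y8 \/ ~y6) — ~y6 is true.
  4. (~y4 \/ y2 \/ y8) — y8 is true.
  5. (~y7 \/ ~y5 \/ ~y8) — ~y7 is true.
  6. (~y3 \/ y1 \/ y6) — y1 is true.
  7. (~y2 \/ y3 \/ ~y7) — ~y7 is true.
  8. (~y4 \/ y1 \/ y3) — y1 is true.
  9. (y4 \/ y3 \/ y6) — y4 is true.
  10. (~y6 \/ ~y3 \/ ~y8) — ~y6 is true.
  11. (~y7 \/ y8 \/ ~y4) — y8 is true.
  12. (~y5 \/ ~y3) — ~y3 is true.
  13. (y7 \/ y8) — y8 is true.
  14. (~y7 \/ y5) — ~y7 is true.
  15. (~y7 \/ y6) — ~y7 is true.
  16. (~y4 \/ ~y8 \/ ~y6) — ~y6 is true.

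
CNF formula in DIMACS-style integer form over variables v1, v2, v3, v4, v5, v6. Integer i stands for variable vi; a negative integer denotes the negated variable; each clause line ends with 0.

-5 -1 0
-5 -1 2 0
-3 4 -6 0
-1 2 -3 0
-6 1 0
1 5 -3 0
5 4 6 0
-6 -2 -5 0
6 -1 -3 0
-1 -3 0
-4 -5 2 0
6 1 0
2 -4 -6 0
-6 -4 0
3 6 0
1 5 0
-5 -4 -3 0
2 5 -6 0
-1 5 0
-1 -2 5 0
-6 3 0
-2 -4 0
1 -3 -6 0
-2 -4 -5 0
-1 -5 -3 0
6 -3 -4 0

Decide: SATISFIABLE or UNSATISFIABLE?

v1 = True:
  propagation gives v5=False; an empty clause results — contradiction.
v1 = False:
  propagation gives v6=False; an empty clause results — contradiction.
Every branch closes, so no satisfying assignment exists.

UNSATISFIABLE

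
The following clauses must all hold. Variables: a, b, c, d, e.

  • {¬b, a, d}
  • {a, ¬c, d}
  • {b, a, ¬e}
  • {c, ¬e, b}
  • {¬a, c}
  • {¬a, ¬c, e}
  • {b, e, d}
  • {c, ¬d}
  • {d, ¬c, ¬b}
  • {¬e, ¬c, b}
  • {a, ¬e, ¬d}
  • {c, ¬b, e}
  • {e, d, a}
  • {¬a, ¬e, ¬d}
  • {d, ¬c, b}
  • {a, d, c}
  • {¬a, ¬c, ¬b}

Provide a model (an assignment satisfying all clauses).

a=F, b=T, c=T, d=T, e=F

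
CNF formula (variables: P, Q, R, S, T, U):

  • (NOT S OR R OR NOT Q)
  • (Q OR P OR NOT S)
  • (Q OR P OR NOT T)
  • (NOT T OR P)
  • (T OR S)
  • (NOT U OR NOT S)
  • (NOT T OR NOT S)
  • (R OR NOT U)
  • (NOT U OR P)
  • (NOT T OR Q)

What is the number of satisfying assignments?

7

Split on S, then T.
  S=1, T=1: a clause becomes empty — 0.
  S=1, T=0: remaining (P,Q,R,U) ∈ {(0,1,1,0); (1,0,0,0); (1,0,1,0); (1,1,1,0)} — 4.
  S=0, T=1: remaining (P,Q,R,U) ∈ {(1,1,0,0); (1,1,1,0); (1,1,1,1)} — 3.
  S=0, T=0: a clause becomes empty — 0.
Total: 0 + 4 + 3 + 0 = 7.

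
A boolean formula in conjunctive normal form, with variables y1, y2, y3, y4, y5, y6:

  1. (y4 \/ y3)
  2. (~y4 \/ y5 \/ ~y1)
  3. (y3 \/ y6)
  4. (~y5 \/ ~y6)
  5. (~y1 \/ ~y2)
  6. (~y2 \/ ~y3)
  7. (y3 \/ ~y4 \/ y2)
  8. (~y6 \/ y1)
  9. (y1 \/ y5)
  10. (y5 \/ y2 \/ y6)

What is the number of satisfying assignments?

5

The models are:
  y1=F y2=F y3=T y4=F y5=T y6=F
  y1=F y2=F y3=T y4=T y5=T y6=F
  y1=T y2=F y3=T y4=F y5=F y6=T
  y1=T y2=F y3=T y4=F y5=T y6=F
  y1=T y2=F y3=T y4=T y5=T y6=F
That's 5 in total.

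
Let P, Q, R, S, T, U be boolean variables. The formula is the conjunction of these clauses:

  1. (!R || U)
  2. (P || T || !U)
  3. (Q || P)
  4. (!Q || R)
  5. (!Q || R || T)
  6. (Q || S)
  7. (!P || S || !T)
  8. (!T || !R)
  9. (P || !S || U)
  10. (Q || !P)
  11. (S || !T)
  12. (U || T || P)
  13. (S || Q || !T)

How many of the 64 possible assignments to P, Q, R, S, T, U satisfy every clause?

2

The models are:
  P=1 Q=1 R=1 S=0 T=0 U=1
  P=1 Q=1 R=1 S=1 T=0 U=1
That's 2 in total.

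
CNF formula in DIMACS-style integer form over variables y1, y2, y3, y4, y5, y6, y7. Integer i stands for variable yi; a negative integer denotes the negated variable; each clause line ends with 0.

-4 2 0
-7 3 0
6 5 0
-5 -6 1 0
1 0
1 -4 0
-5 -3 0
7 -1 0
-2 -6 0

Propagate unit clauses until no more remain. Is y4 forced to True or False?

False

Unit clause (y1) sets y1 = True.
From (y7 || !y1) and y1 = True: y7 = True.
(!y7 || y3): since y7 = True, the clause reduces to (y3). y3 = True.
(!y5 || !y3): since y3 = True, the clause reduces to (!y5). y5 = False.
(y5 || y6) with y5 = False leaves only y6, so y6 = True.
(!y6 || !y2) with y6 = True leaves only !y2, so y2 = False.
In (!y4 || y2), y2 is now false; !y4 must hold, so y4 = False.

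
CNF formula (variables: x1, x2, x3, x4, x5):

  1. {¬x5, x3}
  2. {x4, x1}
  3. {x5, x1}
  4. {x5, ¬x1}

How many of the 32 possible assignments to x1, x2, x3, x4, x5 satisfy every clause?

6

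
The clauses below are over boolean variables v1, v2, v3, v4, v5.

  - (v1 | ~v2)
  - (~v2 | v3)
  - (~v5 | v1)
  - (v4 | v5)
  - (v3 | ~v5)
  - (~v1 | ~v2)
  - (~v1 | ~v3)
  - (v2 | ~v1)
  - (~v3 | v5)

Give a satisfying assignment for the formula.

v4 occurs only positively in the remaining clauses — set v4 = True.
Branch on v1: take v1 = False.
  then v2 is forced to False.
  then v5 is forced to False.
  then v3 is forced to False.

v1=False  v2=False  v3=False  v4=True  v5=False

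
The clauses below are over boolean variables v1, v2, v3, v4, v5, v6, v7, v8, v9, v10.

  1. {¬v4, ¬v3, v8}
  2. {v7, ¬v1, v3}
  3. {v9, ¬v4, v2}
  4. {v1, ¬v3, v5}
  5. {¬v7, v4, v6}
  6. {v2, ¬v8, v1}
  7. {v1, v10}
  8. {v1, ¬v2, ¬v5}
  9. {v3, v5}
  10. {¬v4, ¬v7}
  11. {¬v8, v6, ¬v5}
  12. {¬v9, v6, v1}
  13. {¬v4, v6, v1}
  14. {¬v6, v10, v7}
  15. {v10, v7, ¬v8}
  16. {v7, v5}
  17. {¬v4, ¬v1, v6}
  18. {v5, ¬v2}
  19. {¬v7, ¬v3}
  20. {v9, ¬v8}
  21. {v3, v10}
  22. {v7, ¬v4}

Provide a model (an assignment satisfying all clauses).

v1 = 1  v2 = 1  v3 = 1  v4 = 0  v5 = 1  v6 = 1  v7 = 0  v8 = 0  v9 = 0  v10 = 1

Pure literal: v10 appears only positively; assign v10 = True.
Try v1 = True.
The remaining clauses are satisfied by v2 = True, v3 = True, v4 = False, v5 = True, v6 = True, v7 = False, v8 = False, v9 = False.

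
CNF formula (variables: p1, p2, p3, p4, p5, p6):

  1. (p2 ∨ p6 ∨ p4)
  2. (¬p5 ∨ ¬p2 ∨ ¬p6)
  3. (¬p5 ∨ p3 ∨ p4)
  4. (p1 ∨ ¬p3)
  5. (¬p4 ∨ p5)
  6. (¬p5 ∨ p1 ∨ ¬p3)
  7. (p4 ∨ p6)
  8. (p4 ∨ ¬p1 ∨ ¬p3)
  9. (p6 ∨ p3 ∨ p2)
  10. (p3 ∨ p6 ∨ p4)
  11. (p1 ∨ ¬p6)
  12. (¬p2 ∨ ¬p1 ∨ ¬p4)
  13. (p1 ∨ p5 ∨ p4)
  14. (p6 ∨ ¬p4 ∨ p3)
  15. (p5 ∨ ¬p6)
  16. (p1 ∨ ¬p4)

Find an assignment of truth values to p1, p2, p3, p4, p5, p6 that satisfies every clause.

p1=True, p2=False, p3=True, p4=True, p5=True, p6=True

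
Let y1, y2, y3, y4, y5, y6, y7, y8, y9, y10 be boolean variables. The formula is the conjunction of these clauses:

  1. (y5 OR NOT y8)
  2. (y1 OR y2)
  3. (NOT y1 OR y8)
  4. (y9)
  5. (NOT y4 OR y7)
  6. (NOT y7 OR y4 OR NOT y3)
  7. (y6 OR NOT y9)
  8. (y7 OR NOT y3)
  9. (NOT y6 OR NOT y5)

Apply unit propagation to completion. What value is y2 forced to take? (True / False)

(y9) is a unit clause: y9 = True.
In (NOT y9 OR y6), NOT y9 is now false; y6 must hold, so y6 = True.
(NOT y5 OR NOT y6): since y6 = True, the clause reduces to (NOT y5). y5 = False.
(y5 OR NOT y8): since y5 = False, the clause reduces to (NOT y8). y8 = False.
In (NOT y1 OR y8), y8 is now false; NOT y1 must hold, so y1 = False.
From (y2 OR y1) and y1 = False: y2 = True.

True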